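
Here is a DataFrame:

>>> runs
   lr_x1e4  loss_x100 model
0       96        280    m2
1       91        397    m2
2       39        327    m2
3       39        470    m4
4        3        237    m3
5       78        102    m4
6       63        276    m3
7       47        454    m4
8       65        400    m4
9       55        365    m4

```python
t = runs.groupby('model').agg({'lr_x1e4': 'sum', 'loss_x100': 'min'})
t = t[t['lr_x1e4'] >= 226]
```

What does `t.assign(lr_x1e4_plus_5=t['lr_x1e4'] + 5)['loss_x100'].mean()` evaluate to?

191.0

group by model: sum(lr_x1e4), min(loss_x100):
       lr_x1e4  loss_x100
model                    
m2         226        280
m3          66        237
m4         284        102
filter rows where lr_x1e4 >= 226:
       lr_x1e4  loss_x100
model                    
m2         226        280
m4         284        102
add column lr_x1e4_plus_5 = t['lr_x1e4'] + 5:
       lr_x1e4  loss_x100  lr_x1e4_plus_5
model                                    
m2         226        280             231
m4         284        102             289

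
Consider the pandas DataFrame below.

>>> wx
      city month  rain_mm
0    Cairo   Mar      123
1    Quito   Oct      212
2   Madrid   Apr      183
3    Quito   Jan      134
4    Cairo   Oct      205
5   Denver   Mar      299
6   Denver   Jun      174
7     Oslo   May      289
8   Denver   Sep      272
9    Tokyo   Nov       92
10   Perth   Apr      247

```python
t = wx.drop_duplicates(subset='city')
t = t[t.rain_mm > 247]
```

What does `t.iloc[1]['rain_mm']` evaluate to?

drop duplicate city (keep=first):
      city month  rain_mm
0    Cairo   Mar      123
1    Quito   Oct      212
2   Madrid   Apr      183
5   Denver   Mar      299
7     Oslo   May      289
9    Tokyo   Nov       92
10   Perth   Apr      247
filter rows where rain_mm > 247:
     city month  rain_mm
5  Denver   Mar      299
7    Oslo   May      289

289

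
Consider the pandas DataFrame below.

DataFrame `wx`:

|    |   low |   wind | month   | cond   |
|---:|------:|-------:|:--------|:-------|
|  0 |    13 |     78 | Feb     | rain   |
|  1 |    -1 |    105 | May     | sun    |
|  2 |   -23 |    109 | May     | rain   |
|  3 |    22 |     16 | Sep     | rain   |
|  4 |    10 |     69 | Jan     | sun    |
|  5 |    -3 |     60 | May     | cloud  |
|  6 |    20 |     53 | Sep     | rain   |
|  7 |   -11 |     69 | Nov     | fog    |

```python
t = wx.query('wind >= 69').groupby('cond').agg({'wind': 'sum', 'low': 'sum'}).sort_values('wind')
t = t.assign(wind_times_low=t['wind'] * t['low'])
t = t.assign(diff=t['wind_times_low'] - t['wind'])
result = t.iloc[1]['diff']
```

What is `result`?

1392

filter rows where wind >= 69:
   low  wind month  cond
0   13    78   Feb  rain
1   -1   105   May   sun
2  -23   109   May  rain
4   10    69   Jan   sun
7  -11    69   Nov   fog
group by cond: sum(wind), sum(low):
      wind  low
cond           
fog     69  -11
rain   187  -10
sun    174    9
sort by wind:
      wind  low
cond           
fog     69  -11
sun    174    9
rain   187  -10
add column wind_times_low = t['wind'] * t['low']:
      wind  low  wind_times_low
cond                           
fog     69  -11            -759
sun    174    9            1566
rain   187  -10           -1870
add column diff = t['wind_times_low'] - t['wind']:
      wind  low  wind_times_low  diff
cond                                 
fog     69  -11            -759  -828
sun    174    9            1566  1392
rain   187  -10           -1870 -2057
value at position 1, column 'diff' → 1392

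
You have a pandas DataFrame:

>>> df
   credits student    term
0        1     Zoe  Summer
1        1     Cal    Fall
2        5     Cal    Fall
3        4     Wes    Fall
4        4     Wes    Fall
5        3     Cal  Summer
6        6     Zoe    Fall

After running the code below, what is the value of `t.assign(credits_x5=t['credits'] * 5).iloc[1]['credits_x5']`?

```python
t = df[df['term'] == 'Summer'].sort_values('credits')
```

filter rows where term == 'Summer':
   credits student    term
0        1     Zoe  Summer
5        3     Cal  Summer
sort by credits:
   credits student    term
0        1     Zoe  Summer
5        3     Cal  Summer
add column credits_x5 = t['credits'] * 5:
   credits student    term  credits_x5
0        1     Zoe  Summer           5
5        3     Cal  Summer          15

15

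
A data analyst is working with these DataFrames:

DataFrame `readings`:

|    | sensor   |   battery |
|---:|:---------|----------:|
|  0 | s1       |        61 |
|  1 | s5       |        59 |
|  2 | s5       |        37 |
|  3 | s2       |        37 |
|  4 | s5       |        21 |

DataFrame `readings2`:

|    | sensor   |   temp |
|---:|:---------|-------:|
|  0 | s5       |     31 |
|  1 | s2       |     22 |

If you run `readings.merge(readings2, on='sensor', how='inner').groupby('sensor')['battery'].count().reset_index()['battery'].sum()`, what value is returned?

4

merge on 'sensor' (how='inner') → 4 rows:
  sensor  battery  temp
0     s5       59    31
1     s5       37    31
2     s2       37    22
3     s5       21    31
group by sensor, count of battery:
sensor
s2    1
s5    3
Name: battery, dtype: int64
reset_index():
  sensor  battery
0     s2        1
1     s5        3
Then the sum of column 'battery': 4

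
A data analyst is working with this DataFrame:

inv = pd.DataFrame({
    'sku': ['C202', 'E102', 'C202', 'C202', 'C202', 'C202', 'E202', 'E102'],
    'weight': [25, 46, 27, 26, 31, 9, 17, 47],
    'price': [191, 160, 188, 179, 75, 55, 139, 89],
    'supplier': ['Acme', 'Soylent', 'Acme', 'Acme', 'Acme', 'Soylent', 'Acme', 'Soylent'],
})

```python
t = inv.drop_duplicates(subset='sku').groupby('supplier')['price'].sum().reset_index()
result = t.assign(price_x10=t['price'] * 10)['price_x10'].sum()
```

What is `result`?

drop duplicate sku (keep=first):
    sku  weight  price supplier
0  C202      25    191     Acme
1  E102      46    160  Soylent
6  E202      17    139     Acme
group by supplier, sum of price:
supplier
Acme       330
Soylent    160
Name: price, dtype: int64
reset_index():
  supplier  price
0     Acme    330
1  Soylent    160
add column price_x10 = t['price'] * 10:
  supplier  price  price_x10
0     Acme    330       3300
1  Soylent    160       1600

4900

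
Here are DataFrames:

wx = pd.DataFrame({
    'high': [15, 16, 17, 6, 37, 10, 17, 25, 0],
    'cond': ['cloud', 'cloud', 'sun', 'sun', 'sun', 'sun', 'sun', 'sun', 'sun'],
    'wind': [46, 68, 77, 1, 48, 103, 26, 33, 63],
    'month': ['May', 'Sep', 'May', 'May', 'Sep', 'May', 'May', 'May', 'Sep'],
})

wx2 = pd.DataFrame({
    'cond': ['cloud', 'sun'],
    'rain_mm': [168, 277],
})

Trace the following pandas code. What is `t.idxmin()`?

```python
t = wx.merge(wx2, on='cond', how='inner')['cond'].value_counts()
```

merge on 'cond' (how='inner') → 9 rows:
   high   cond  wind month  rain_mm
0    15  cloud    46   May      168
1    16  cloud    68   Sep      168
2    17    sun    77   May      277
3     6    sun     1   May      277
4    37    sun    48   Sep      277
5    10    sun   103   May      277
6    17    sun    26   May      277
7    25    sun    33   May      277
8     0    sun    63   Sep      277
value_counts of cond:
cond
sun      7
cloud    2
Name: count, dtype: int64
label with the smallest value → cloud

cloud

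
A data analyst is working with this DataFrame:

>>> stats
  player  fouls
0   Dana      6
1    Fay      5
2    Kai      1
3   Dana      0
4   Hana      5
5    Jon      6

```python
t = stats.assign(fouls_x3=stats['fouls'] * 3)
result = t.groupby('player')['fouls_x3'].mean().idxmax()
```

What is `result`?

add column fouls_x3 = stats['fouls'] * 3:
  player  fouls  fouls_x3
0   Dana      6        18
1    Fay      5        15
2    Kai      1         3
3   Dana      0         0
4   Hana      5        15
5    Jon      6        18
group by player, mean of fouls_x3:
player
Dana     9.0
Fay     15.0
Hana    15.0
Jon     18.0
Kai      3.0
Name: fouls_x3, dtype: float64
The label with the largest value is Jon.

Jon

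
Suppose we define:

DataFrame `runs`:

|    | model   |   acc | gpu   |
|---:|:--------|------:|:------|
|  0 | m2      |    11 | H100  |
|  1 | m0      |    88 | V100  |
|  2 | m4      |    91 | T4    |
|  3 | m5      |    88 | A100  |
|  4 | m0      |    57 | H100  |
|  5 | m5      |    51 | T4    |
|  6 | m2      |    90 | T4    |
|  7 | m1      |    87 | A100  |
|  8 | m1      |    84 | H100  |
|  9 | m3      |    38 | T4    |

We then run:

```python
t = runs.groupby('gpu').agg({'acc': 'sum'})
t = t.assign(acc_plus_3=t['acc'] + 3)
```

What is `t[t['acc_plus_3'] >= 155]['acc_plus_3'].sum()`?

606

group by gpu, sum of acc:
      acc
gpu      
A100  175
H100  152
T4    270
V100   88
add column acc_plus_3 = t['acc'] + 3:
      acc  acc_plus_3
gpu                  
A100  175         178
H100  152         155
T4    270         273
V100   88          91
filter rows where acc_plus_3 >= 155:
      acc  acc_plus_3
gpu                  
A100  175         178
H100  152         155
T4    270         273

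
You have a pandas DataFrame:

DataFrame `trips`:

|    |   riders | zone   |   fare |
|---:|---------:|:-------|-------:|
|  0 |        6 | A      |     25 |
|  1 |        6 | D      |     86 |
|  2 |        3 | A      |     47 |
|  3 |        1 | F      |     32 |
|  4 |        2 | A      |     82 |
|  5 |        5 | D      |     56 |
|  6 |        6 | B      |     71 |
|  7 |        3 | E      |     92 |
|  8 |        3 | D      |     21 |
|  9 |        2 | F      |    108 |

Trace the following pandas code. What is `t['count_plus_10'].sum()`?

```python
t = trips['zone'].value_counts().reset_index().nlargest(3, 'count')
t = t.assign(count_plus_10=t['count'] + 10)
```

38

value_counts of zone:
zone
A    3
D    3
F    2
B    1
E    1
Name: count, dtype: int64
reset_index():
  zone  count
0    A      3
1    D      3
2    F      2
3    B      1
4    E      1
take 3 rows with largest count:
  zone  count
0    A      3
1    D      3
2    F      2
add column count_plus_10 = t['count'] + 10:
  zone  count  count_plus_10
0    A      3             13
1    D      3             13
2    F      2             12
Then the sum of column 'count_plus_10': 38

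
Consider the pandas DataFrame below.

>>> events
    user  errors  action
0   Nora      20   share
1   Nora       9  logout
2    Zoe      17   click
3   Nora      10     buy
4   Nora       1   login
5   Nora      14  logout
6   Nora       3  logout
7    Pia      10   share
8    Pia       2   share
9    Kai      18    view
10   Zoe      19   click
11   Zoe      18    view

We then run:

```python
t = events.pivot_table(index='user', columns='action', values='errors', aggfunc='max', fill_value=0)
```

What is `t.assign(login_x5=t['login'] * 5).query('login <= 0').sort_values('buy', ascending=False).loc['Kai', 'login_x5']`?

pivot: rows=user, cols=action, max(errors):
action  buy  click  login  logout  share  view
user                                          
Kai       0      0      0       0      0    18
Nora     10      0      1      14     20     0
Pia       0      0      0       0     10     0
Zoe       0     19      0       0      0    18
add column login_x5 = t['login'] * 5:
action  buy  click  login  logout  share  view  login_x5
user                                                    
Kai       0      0      0       0      0    18         0
Nora     10      0      1      14     20     0         5
Pia       0      0      0       0     10     0         0
Zoe       0     19      0       0      0    18         0
filter rows where login <= 0:
action  buy  click  login  logout  share  view  login_x5
user                                                    
Kai       0      0      0       0      0    18         0
Pia       0      0      0       0     10     0         0
Zoe       0     19      0       0      0    18         0
sort by buy descending:
action  buy  click  login  logout  share  view  login_x5
user                                                    
Kai       0      0      0       0      0    18         0
Pia       0      0      0       0     10     0         0
Zoe       0     19      0       0      0    18         0

0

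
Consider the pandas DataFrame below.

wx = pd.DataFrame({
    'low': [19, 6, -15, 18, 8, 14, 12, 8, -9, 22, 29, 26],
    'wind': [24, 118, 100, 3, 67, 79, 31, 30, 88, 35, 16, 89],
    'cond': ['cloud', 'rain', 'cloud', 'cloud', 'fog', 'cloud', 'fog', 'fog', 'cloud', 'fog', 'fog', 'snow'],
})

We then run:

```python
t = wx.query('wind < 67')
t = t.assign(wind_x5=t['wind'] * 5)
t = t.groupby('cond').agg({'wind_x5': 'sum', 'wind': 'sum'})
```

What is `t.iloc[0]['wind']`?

27

filter rows where wind < 67:
    low  wind   cond
0    19    24  cloud
3    18     3  cloud
6    12    31    fog
7     8    30    fog
9    22    35    fog
10   29    16    fog
add column wind_x5 = t['wind'] * 5:
    low  wind   cond  wind_x5
0    19    24  cloud      120
3    18     3  cloud       15
6    12    31    fog      155
7     8    30    fog      150
9    22    35    fog      175
10   29    16    fog       80
group by cond: sum(wind_x5), sum(wind):
       wind_x5  wind
cond                
cloud      135    27
fog        560   112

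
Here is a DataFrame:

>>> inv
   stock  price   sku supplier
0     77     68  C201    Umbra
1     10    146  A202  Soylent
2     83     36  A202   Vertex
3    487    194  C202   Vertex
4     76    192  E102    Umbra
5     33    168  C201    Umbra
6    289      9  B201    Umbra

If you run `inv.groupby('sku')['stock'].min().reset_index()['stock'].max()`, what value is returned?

487

group by sku, min of stock:
sku
A202     10
B201    289
C201     33
C202    487
E102     76
Name: stock, dtype: int64
reset_index():
    sku  stock
0  A202     10
1  B201    289
2  C201     33
3  C202    487
4  E102     76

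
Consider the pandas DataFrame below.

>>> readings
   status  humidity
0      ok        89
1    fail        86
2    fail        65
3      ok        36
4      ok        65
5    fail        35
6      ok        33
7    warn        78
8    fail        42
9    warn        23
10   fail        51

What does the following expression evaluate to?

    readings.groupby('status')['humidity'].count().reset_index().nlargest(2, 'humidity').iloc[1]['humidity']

4

group by status, count of humidity:
status
fail    5
ok      4
warn    2
Name: humidity, dtype: int64
reset_index():
  status  humidity
0   fail         5
1     ok         4
2   warn         2
take 2 rows with largest humidity:
  status  humidity
0   fail         5
1     ok         4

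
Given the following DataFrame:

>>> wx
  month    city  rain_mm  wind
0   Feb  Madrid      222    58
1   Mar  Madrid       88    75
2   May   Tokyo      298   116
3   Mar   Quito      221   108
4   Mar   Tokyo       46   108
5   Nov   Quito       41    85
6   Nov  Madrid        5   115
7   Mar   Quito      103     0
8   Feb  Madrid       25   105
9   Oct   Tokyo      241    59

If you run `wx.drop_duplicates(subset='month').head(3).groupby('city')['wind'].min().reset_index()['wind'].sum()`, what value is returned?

drop duplicate month (keep=first):
  month    city  rain_mm  wind
0   Feb  Madrid      222    58
1   Mar  Madrid       88    75
2   May   Tokyo      298   116
5   Nov   Quito       41    85
9   Oct   Tokyo      241    59
take first 3 rows:
  month    city  rain_mm  wind
0   Feb  Madrid      222    58
1   Mar  Madrid       88    75
2   May   Tokyo      298   116
group by city, min of wind:
city
Madrid     58
Tokyo     116
Name: wind, dtype: int64
reset_index():
     city  wind
0  Madrid    58
1   Tokyo   116
Taking the sum of column 'wind' gives 174.

174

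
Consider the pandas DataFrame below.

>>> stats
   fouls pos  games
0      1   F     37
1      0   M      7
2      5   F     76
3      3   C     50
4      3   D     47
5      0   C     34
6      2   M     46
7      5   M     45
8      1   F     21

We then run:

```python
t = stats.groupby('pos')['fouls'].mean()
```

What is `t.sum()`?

9.16666666667

group by pos, mean of fouls:
pos
C    1.500000
D    3.000000
F    2.333333
M    2.333333
Name: fouls, dtype: float64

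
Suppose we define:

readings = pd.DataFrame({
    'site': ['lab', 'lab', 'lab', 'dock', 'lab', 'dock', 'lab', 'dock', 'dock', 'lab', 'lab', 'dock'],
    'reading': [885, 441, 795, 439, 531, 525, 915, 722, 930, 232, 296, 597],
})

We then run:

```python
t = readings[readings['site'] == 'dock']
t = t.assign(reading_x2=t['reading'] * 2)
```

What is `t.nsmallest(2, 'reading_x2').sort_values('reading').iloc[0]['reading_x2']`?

878

filter rows where site == 'dock':
    site  reading
3   dock      439
5   dock      525
7   dock      722
8   dock      930
11  dock      597
add column reading_x2 = t['reading'] * 2:
    site  reading  reading_x2
3   dock      439         878
5   dock      525        1050
7   dock      722        1444
8   dock      930        1860
11  dock      597        1194
take 2 rows with smallest reading_x2:
   site  reading  reading_x2
3  dock      439         878
5  dock      525        1050
sort by reading:
   site  reading  reading_x2
3  dock      439         878
5  dock      525        1050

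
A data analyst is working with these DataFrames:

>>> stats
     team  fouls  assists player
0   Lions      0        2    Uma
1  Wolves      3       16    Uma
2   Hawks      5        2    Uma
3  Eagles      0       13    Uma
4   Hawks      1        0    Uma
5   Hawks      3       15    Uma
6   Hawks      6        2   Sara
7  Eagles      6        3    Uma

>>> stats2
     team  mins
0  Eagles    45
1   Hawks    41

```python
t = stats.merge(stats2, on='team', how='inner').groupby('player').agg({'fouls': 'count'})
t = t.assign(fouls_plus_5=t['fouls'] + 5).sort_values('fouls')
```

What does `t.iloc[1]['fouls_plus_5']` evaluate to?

10

merge on 'team' (how='inner') → 6 rows:
     team  fouls  assists player  mins
0   Hawks      5        2    Uma    41
1  Eagles      0       13    Uma    45
2   Hawks      1        0    Uma    41
3   Hawks      3       15    Uma    41
4   Hawks      6        2   Sara    41
5  Eagles      6        3    Uma    45
group by player, count of fouls:
        fouls
player       
Sara        1
Uma         5
add column fouls_plus_5 = t['fouls'] + 5:
        fouls  fouls_plus_5
player                     
Sara        1             6
Uma         5            10
sort by fouls:
        fouls  fouls_plus_5
player                     
Sara        1             6
Uma         5            10
So iloc[1]['fouls_plus_5'] = 10.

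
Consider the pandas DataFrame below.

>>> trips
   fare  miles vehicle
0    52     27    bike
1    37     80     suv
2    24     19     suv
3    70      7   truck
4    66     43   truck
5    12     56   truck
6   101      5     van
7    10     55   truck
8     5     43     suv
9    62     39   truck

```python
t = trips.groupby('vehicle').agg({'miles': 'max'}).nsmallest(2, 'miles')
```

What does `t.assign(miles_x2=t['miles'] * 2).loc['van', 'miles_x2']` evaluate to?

group by vehicle, max of miles:
         miles
vehicle       
bike        27
suv         80
truck       56
van          5
take 2 rows with smallest miles:
         miles
vehicle       
van          5
bike        27
add column miles_x2 = t['miles'] * 2:
         miles  miles_x2
vehicle                 
van          5        10
bike        27        54

10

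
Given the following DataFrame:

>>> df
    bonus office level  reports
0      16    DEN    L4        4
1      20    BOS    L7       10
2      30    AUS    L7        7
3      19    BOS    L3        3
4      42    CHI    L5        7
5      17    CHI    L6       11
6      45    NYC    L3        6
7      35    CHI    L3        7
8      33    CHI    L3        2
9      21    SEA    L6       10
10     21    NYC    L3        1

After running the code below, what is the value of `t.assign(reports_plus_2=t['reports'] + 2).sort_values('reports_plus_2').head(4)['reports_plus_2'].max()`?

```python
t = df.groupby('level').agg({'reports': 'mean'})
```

group by level, mean of reports:
       reports
level         
L3         3.8
L4         4.0
L5         7.0
L6        10.5
L7         8.5
add column reports_plus_2 = t['reports'] + 2:
       reports  reports_plus_2
level                         
L3         3.8             5.8
L4         4.0             6.0
L5         7.0             9.0
L6        10.5            12.5
L7         8.5            10.5
sort by reports_plus_2:
       reports  reports_plus_2
level                         
L3         3.8             5.8
L4         4.0             6.0
L5         7.0             9.0
L7         8.5            10.5
L6        10.5            12.5
take first 4 rows:
       reports  reports_plus_2
level                         
L3         3.8             5.8
L4         4.0             6.0
L5         7.0             9.0
L7         8.5            10.5
Reading off the max of column 'reports_plus_2', we get 10.5.

10.5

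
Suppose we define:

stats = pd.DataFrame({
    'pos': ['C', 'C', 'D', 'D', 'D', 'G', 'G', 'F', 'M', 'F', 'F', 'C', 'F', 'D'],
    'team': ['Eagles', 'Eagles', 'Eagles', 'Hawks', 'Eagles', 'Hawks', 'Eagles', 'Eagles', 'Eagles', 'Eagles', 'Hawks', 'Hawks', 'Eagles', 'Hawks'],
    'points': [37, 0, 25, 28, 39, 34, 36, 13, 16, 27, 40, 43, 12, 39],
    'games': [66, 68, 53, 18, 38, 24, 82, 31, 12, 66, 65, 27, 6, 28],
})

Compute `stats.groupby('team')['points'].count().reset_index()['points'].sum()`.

group by team, count of points:
team
Eagles    9
Hawks     5
Name: points, dtype: int64
reset_index():
     team  points
0  Eagles       9
1   Hawks       5

14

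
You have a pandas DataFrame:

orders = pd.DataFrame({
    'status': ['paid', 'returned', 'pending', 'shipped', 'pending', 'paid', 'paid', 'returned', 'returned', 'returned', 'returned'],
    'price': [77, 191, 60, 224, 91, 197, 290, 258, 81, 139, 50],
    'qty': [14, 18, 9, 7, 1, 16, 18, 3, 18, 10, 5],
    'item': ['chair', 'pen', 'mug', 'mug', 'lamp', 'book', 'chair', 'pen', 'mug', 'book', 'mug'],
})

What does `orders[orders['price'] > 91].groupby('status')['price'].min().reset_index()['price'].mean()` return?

filter rows where price > 91:
     status  price  qty   item
1  returned    191   18    pen
3   shipped    224    7    mug
5      paid    197   16   book
6      paid    290   18  chair
7  returned    258    3    pen
9  returned    139   10   book
group by status, min of price:
status
paid        197
returned    139
shipped     224
Name: price, dtype: int64
reset_index():
     status  price
0      paid    197
1  returned    139
2   shipped    224
Finally, mean of column 'price' = 186.666666667.

186.666666667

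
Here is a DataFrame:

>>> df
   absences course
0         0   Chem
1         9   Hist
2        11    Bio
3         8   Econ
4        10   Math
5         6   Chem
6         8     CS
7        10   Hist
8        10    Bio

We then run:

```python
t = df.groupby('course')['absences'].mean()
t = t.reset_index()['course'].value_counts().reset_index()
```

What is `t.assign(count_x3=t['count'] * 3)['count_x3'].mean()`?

group by course, mean of absences:
course
Bio     10.5
CS       8.0
Chem     3.0
Econ     8.0
Hist     9.5
Math    10.0
Name: absences, dtype: float64
reset_index():
  course  absences
0    Bio      10.5
1     CS       8.0
2   Chem       3.0
3   Econ       8.0
4   Hist       9.5
5   Math      10.0
value_counts of course:
course
Bio     1
CS      1
Chem    1
Econ    1
Hist    1
Math    1
Name: count, dtype: int64
reset_index():
  course  count
0    Bio      1
1     CS      1
2   Chem      1
3   Econ      1
4   Hist      1
5   Math      1
add column count_x3 = t['count'] * 3:
  course  count  count_x3
0    Bio      1         3
1     CS      1         3
2   Chem      1         3
3   Econ      1         3
4   Hist      1         3
5   Math      1         3

3.0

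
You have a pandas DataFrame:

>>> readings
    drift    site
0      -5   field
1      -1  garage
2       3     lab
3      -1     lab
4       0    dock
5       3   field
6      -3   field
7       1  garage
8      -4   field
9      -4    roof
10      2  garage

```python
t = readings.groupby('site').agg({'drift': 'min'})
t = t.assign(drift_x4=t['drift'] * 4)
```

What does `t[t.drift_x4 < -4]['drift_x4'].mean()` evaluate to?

group by site, min of drift:
        drift
site         
dock        0
field      -5
garage     -1
lab        -1
roof       -4
add column drift_x4 = t['drift'] * 4:
        drift  drift_x4
site                   
dock        0         0
field      -5       -20
garage     -1        -4
lab        -1        -4
roof       -4       -16
filter rows where drift_x4 < -4:
       drift  drift_x4
site                  
field     -5       -20
roof      -4       -16
Finally, mean of column 'drift_x4' = -18.0.

-18.0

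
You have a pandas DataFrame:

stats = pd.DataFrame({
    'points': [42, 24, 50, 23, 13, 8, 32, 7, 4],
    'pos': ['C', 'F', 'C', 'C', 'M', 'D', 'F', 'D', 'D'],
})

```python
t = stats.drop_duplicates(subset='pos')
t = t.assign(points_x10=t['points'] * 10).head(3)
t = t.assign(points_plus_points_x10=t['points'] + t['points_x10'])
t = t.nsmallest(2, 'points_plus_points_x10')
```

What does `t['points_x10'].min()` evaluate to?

drop duplicate pos (keep=first):
   points pos
0      42   C
1      24   F
4      13   M
5       8   D
add column points_x10 = t['points'] * 10:
   points pos  points_x10
0      42   C         420
1      24   F         240
4      13   M         130
5       8   D          80
take first 3 rows:
   points pos  points_x10
0      42   C         420
1      24   F         240
4      13   M         130
add column points_plus_points_x10 = t['points'] + t['points_x10']:
   points pos  points_x10  points_plus_points_x10
0      42   C         420                     462
1      24   F         240                     264
4      13   M         130                     143
take 2 rows with smallest points_plus_points_x10:
   points pos  points_x10  points_plus_points_x10
4      13   M         130                     143
1      24   F         240                     264
min of column 'points_x10' → 130

130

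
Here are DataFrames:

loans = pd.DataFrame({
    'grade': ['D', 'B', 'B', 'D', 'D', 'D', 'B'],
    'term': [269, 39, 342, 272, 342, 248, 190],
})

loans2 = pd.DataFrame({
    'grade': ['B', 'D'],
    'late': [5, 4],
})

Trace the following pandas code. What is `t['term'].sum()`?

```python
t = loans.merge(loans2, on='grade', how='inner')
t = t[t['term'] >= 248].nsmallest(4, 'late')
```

merge on 'grade' (how='inner') → 7 rows:
  grade  term  late
0     D   269     4
1     B    39     5
2     B   342     5
3     D   272     4
4     D   342     4
5     D   248     4
6     B   190     5
filter rows where term >= 248:
  grade  term  late
0     D   269     4
2     B   342     5
3     D   272     4
4     D   342     4
5     D   248     4
take 4 rows with smallest late:
  grade  term  late
0     D   269     4
3     D   272     4
4     D   342     4
5     D   248     4
Reading off the sum of column 'term', we get 1131.

1131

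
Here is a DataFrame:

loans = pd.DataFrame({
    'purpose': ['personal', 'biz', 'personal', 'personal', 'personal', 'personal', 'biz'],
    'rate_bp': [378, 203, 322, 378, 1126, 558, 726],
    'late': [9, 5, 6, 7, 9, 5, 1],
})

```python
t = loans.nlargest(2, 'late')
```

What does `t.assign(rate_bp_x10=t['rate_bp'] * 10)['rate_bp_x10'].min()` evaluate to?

take 2 rows with largest late:
    purpose  rate_bp  late
0  personal      378     9
4  personal     1126     9
add column rate_bp_x10 = t['rate_bp'] * 10:
    purpose  rate_bp  late  rate_bp_x10
0  personal      378     9         3780
4  personal     1126     9        11260
Hence 3780.

3780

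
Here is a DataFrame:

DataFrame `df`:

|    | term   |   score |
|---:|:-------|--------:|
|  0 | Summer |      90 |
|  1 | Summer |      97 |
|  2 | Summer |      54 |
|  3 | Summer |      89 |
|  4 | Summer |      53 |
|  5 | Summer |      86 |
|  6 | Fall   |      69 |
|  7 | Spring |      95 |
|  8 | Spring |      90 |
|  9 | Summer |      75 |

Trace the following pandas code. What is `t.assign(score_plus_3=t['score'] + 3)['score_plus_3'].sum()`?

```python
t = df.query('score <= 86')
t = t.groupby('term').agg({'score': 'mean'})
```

filter rows where score <= 86:
     term  score
2  Summer     54
4  Summer     53
5  Summer     86
6    Fall     69
9  Summer     75
group by term, mean of score:
        score
term         
Fall     69.0
Summer   67.0
add column score_plus_3 = t['score'] + 3:
        score  score_plus_3
term                       
Fall     69.0          72.0
Summer   67.0          70.0
Hence 142.0.

142.0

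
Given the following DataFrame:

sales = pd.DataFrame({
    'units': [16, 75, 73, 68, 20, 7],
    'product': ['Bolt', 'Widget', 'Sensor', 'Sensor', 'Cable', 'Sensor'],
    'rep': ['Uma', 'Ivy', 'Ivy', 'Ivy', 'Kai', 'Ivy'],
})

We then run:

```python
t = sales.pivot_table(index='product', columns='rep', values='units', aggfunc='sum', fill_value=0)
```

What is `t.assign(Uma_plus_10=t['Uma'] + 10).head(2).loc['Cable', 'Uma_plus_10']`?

pivot: rows=product, cols=rep, sum(units):
rep      Ivy  Kai  Uma
product               
Bolt       0    0   16
Cable      0   20    0
Sensor   148    0    0
Widget    75    0    0
add column Uma_plus_10 = t['Uma'] + 10:
rep      Ivy  Kai  Uma  Uma_plus_10
product                            
Bolt       0    0   16           26
Cable      0   20    0           10
Sensor   148    0    0           10
Widget    75    0    0           10
take first 2 rows:
rep      Ivy  Kai  Uma  Uma_plus_10
product                            
Bolt       0    0   16           26
Cable      0   20    0           10

10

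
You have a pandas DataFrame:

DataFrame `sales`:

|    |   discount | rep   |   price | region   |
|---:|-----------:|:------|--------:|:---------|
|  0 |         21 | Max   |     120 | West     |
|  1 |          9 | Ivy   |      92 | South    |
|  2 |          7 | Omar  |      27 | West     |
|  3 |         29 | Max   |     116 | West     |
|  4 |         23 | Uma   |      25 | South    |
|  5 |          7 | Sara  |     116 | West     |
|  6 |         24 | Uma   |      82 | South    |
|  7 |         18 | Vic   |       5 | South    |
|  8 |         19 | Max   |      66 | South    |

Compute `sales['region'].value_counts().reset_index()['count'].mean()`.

4.5

value_counts of region:
region
South    5
West     4
Name: count, dtype: int64
reset_index():
  region  count
0  South      5
1   West      4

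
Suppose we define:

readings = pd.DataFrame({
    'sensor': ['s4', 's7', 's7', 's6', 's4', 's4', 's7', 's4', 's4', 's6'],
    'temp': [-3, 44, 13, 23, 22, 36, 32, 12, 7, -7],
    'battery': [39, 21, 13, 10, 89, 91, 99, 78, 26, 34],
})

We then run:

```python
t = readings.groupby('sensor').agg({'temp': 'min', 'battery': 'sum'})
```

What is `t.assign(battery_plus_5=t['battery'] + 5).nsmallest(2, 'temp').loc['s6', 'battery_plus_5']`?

49

group by sensor: min(temp), sum(battery):
        temp  battery
sensor               
s4        -3      323
s6        -7       44
s7        13      133
add column battery_plus_5 = t['battery'] + 5:
        temp  battery  battery_plus_5
sensor                               
s4        -3      323             328
s6        -7       44              49
s7        13      133             138
take 2 rows with smallest temp:
        temp  battery  battery_plus_5
sensor                               
s6        -7       44              49
s4        -3      323             328
Then the value at row 's6', column 'battery_plus_5': 49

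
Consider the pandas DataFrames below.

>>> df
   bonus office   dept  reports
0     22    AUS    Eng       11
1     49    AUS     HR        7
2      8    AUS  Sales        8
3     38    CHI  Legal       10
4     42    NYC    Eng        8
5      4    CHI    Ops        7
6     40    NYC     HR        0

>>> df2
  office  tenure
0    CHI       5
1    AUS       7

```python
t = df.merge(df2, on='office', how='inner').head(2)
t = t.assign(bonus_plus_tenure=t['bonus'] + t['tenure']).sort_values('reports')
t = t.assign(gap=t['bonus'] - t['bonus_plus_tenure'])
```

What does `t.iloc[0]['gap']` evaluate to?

merge on 'office' (how='inner') → 5 rows:
   bonus office   dept  reports  tenure
0     22    AUS    Eng       11       7
1     49    AUS     HR        7       7
2      8    AUS  Sales        8       7
3     38    CHI  Legal       10       5
4      4    CHI    Ops        7       5
take first 2 rows:
   bonus office dept  reports  tenure
0     22    AUS  Eng       11       7
1     49    AUS   HR        7       7
add column bonus_plus_tenure = t['bonus'] + t['tenure']:
   bonus office dept  reports  tenure  bonus_plus_tenure
0     22    AUS  Eng       11       7                 29
1     49    AUS   HR        7       7                 56
sort by reports:
   bonus office dept  reports  tenure  bonus_plus_tenure
1     49    AUS   HR        7       7                 56
0     22    AUS  Eng       11       7                 29
add column gap = t['bonus'] - t['bonus_plus_tenure']:
   bonus office dept  reports  tenure  bonus_plus_tenure  gap
1     49    AUS   HR        7       7                 56   -7
0     22    AUS  Eng       11       7                 29   -7

-7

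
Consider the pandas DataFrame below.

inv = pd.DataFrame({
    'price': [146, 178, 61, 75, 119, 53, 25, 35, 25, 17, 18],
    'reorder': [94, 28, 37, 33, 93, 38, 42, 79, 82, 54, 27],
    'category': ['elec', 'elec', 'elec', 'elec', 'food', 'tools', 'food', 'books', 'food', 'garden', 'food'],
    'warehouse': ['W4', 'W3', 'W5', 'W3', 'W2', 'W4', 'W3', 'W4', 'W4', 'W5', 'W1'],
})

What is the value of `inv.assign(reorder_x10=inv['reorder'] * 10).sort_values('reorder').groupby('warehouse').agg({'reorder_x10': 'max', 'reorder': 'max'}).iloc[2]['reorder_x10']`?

420

add column reorder_x10 = inv['reorder'] * 10:
    price  reorder category warehouse  reorder_x10
0     146       94     elec        W4          940
1     178       28     elec        W3          280
2      61       37     elec        W5          370
3      75       33     elec        W3          330
4     119       93     food        W2          930
5      53       38    tools        W4          380
6      25       42     food        W3          420
7      35       79    books        W4          790
8      25       82     food        W4          820
9      17       54   garden        W5          540
10     18       27     food        W1          270
sort by reorder:
    price  reorder category warehouse  reorder_x10
10     18       27     food        W1          270
1     178       28     elec        W3          280
3      75       33     elec        W3          330
2      61       37     elec        W5          370
5      53       38    tools        W4          380
6      25       42     food        W3          420
9      17       54   garden        W5          540
7      35       79    books        W4          790
8      25       82     food        W4          820
4     119       93     food        W2          930
0     146       94     elec        W4          940
group by warehouse: max(reorder_x10), max(reorder):
           reorder_x10  reorder
warehouse                      
W1                 270       27
W2                 930       93
W3                 420       42
W4                 940       94
W5                 540       54
Reading off the value at position 2, column 'reorder_x10', we get 420.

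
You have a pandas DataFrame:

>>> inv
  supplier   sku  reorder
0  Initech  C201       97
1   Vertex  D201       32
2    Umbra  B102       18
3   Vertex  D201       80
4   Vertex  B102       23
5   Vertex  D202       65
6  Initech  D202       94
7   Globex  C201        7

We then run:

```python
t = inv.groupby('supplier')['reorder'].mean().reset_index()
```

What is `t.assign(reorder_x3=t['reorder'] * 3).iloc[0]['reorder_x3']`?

group by supplier, mean of reorder:
supplier
Globex      7.0
Initech    95.5
Umbra      18.0
Vertex     50.0
Name: reorder, dtype: float64
reset_index():
  supplier  reorder
0   Globex      7.0
1  Initech     95.5
2    Umbra     18.0
3   Vertex     50.0
add column reorder_x3 = t['reorder'] * 3:
  supplier  reorder  reorder_x3
0   Globex      7.0        21.0
1  Initech     95.5       286.5
2    Umbra     18.0        54.0
3   Vertex     50.0       150.0

21.0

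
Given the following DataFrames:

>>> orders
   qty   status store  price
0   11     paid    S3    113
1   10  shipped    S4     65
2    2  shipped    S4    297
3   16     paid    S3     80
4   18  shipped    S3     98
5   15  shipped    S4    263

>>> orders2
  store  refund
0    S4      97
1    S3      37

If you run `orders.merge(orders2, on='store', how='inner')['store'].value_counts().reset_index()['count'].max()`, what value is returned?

merge on 'store' (how='inner') → 6 rows:
   qty   status store  price  refund
0   11     paid    S3    113      37
1   10  shipped    S4     65      97
2    2  shipped    S4    297      97
3   16     paid    S3     80      37
4   18  shipped    S3     98      37
5   15  shipped    S4    263      97
value_counts of store:
store
S3    3
S4    3
Name: count, dtype: int64
reset_index():
  store  count
0    S3      3
1    S4      3

3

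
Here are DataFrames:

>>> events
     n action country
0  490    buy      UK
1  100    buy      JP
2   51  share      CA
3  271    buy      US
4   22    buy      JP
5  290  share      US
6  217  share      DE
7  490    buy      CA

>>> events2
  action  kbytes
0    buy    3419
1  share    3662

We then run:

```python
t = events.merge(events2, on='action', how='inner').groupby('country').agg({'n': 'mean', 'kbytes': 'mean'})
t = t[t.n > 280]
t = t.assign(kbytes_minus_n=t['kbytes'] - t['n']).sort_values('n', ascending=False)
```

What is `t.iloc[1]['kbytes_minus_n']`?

3260.0

merge on 'action' (how='inner') → 8 rows:
     n action country  kbytes
0  490    buy      UK    3419
1  100    buy      JP    3419
2   51  share      CA    3662
3  271    buy      US    3419
4   22    buy      JP    3419
5  290  share      US    3662
6  217  share      DE    3662
7  490    buy      CA    3419
group by country: mean(n), mean(kbytes):
             n  kbytes
country               
CA       270.5  3540.5
DE       217.0  3662.0
JP        61.0  3419.0
UK       490.0  3419.0
US       280.5  3540.5
filter rows where n > 280:
             n  kbytes
country               
UK       490.0  3419.0
US       280.5  3540.5
add column kbytes_minus_n = t['kbytes'] - t['n']:
             n  kbytes  kbytes_minus_n
country                               
UK       490.0  3419.0          2929.0
US       280.5  3540.5          3260.0
sort by n descending:
             n  kbytes  kbytes_minus_n
country                               
UK       490.0  3419.0          2929.0
US       280.5  3540.5          3260.0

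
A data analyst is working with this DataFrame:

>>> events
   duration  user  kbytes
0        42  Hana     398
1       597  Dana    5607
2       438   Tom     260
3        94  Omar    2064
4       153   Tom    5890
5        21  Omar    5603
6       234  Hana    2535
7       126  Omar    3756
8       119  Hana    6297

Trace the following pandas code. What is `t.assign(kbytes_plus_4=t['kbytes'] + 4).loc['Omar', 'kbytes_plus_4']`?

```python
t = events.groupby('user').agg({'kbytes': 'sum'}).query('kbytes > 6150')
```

11427

group by user, sum of kbytes:
      kbytes
user        
Dana    5607
Hana    9230
Omar   11423
Tom     6150
filter rows where kbytes > 6150:
      kbytes
user        
Hana    9230
Omar   11423
add column kbytes_plus_4 = t['kbytes'] + 4:
      kbytes  kbytes_plus_4
user                       
Hana    9230           9234
Omar   11423          11427
Reading off the value at row 'Omar', column 'kbytes_plus_4', we get 11427.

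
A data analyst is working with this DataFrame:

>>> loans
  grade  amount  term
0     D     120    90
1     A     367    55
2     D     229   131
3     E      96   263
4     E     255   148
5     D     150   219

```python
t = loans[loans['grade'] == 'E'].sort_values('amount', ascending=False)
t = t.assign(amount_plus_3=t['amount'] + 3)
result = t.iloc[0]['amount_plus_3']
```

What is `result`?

filter rows where grade == 'E':
  grade  amount  term
3     E      96   263
4     E     255   148
sort by amount descending:
  grade  amount  term
4     E     255   148
3     E      96   263
add column amount_plus_3 = t['amount'] + 3:
  grade  amount  term  amount_plus_3
4     E     255   148            258
3     E      96   263             99

258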